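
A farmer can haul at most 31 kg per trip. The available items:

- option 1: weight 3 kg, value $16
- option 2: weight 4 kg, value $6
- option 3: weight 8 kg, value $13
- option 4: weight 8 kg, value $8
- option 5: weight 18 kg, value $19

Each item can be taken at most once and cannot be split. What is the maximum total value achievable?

Check high-value combinations within 31 kg:
- option 1+option 3+option 5: weight 3+8+18=29, value 16+13+19=48
- option 1+option 2+option 3+option 4: weight 3+4+8+8=23, value 16+6+13+8=43
- option 1+option 4+option 5: weight 3+8+18=29, value 16+8+19=43
- option 1+option 2+option 5: weight 3+4+18=25, value 16+6+19=41
- option 2+option 3+option 5: weight 4+8+18=30, value 6+13+19=38
Best: $48.

$48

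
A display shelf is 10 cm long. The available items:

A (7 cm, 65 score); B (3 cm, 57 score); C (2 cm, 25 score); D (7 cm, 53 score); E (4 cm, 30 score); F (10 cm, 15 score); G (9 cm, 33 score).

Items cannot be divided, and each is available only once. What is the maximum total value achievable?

Check high-value combinations within 10 cm:
- A+B: length 7+3=10, value 65+57=122
- B+C+E: length 3+2+4=9, value 57+25+30=112
- B+D: length 3+7=10, value 57+53=110
Best: 122 score.

122 score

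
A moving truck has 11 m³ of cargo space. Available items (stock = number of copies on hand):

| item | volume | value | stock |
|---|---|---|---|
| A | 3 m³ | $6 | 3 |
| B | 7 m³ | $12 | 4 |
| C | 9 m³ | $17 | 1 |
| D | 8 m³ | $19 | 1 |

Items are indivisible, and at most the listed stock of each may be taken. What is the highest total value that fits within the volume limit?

Top feasible selections:
- 1×A + 1×D: volume 11, value 25
- 1×D: volume 8, value 19
- 3×A: volume 9, value 18
- 1×A + 1×B: volume 10, value 18
Best: $25.

$25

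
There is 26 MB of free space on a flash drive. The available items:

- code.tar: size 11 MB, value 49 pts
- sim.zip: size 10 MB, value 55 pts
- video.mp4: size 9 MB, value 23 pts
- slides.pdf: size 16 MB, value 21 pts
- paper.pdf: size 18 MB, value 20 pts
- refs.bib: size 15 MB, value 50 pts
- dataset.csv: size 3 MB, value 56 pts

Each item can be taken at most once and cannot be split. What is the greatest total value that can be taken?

160 pts

Check high-value combinations within 26 MB:
- code.tar+sim.zip+dataset.csv: size 11+10+3=24, value 49+55+56=160
- sim.zip+video.mp4+dataset.csv: size 10+9+3=22, value 55+23+56=134
- code.tar+video.mp4+dataset.csv: size 11+9+3=23, value 49+23+56=128
Best: 160 pts.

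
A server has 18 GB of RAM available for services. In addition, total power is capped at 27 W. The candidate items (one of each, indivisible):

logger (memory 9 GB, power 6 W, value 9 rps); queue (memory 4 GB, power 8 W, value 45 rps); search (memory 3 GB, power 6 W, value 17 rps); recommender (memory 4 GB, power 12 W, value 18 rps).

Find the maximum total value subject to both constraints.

Feasible sets respecting both limits:
- queue+search+recommender: memory 11, power 26, value 80
- logger+queue+recommender: memory 17, power 26, value 72
- logger+queue+search: memory 16, power 20, value 71
- queue+recommender: memory 8, power 20, value 63
Best: 80 rps.

80 rps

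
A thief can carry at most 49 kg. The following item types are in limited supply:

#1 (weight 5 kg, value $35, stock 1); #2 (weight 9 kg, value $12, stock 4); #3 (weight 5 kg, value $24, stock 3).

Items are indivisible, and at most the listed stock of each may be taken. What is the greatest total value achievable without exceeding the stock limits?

Top feasible selections:
- 1×#1 + 3×#2 + 3×#3: weight 47, value 143
- 1×#1 + 2×#2 + 3×#3: weight 38, value 131
Best: $143.

$143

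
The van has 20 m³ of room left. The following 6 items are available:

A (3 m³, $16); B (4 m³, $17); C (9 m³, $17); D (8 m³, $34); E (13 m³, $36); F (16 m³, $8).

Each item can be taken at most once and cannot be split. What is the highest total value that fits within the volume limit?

$69

Check high-value combinations within 20 m³:
- A+B+E: volume 3+4+13=20, value 16+17+36=69
- A+B+D: volume 3+4+8=15, value 16+17+34=67
- A+C+D: volume 3+9+8=20, value 16+17+34=67
- B+E: volume 4+13=17, value 17+36=53
- A+E: volume 3+13=16, value 16+36=52
Best: $69.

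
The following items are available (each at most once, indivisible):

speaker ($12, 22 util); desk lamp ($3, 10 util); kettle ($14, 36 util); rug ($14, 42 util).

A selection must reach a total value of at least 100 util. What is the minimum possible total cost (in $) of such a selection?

40

Subsets with value ≥ 100, sorted by total cost:
- speaker+kettle+rug: cost 40, value 100
- speaker+desk lamp+kettle+rug: cost 43, value 110
Minimum cost: 40 $.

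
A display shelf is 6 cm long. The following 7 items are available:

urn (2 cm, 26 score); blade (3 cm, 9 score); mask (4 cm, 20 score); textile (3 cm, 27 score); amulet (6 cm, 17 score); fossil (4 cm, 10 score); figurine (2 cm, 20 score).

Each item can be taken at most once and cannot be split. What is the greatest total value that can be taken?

53 score

Check high-value combinations within 6 cm:
- urn+textile: length 2+3=5, value 26+27=53
- textile+figurine: length 3+2=5, value 27+20=47
- urn+figurine: length 2+2=4, value 26+20=46
Best: 53 score.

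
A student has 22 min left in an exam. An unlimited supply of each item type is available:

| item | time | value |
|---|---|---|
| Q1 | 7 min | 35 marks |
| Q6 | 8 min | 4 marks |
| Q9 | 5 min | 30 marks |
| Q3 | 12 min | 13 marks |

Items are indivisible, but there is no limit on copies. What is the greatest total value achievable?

125 marks

Best value-per-unit is Q9 at 30/5; filling with it alone gives 4×30 = 120.
Optimal mix: 1×Q1 + 3×Q9 → time 22, value 125.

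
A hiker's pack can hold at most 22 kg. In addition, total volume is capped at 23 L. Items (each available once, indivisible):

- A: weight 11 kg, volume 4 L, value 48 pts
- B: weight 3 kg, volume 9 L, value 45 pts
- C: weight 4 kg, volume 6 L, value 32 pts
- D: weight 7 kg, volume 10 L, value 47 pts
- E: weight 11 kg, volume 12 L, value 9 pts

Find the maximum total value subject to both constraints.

Feasible sets respecting both limits:
- A+B+D: weight 21, volume 23, value 140
- A+C+D: weight 22, volume 20, value 127
- A+B+C: weight 18, volume 19, value 125
- A+D: weight 18, volume 14, value 95
Best: 140 pts.

140 pts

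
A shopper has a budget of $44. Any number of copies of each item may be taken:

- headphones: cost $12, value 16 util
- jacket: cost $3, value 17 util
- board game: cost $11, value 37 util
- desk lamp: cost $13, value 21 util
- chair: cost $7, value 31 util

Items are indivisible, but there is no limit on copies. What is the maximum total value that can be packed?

Best value-per-unit is jacket at 17/3, and filling with it alone uses cost 14×3=42. No mix of the others beats 14×17 = 238.

238 util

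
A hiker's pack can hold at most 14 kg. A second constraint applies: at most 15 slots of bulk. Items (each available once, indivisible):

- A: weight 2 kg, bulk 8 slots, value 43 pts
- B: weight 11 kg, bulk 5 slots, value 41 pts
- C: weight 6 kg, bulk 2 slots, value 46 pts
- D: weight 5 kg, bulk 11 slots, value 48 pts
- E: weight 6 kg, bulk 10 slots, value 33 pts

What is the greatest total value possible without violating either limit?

Feasible sets respecting both limits:
- C+D: weight 11, bulk 13, value 94
- A+C: weight 8, bulk 10, value 89
- A+B: weight 13, bulk 13, value 84
- C+E: weight 12, bulk 12, value 79
Best: 94 pts.

94 pts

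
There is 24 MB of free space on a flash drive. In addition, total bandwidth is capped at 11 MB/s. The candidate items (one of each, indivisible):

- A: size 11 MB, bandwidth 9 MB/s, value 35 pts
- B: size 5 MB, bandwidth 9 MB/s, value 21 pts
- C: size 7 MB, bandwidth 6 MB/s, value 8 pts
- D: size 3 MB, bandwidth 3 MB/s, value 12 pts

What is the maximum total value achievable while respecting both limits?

Feasible sets respecting both limits:
- A: size 11, bandwidth 9, value 35
- B: size 5, bandwidth 9, value 21
- C+D: size 10, bandwidth 9, value 20
- D: size 3, bandwidth 3, value 12
Best: 35 pts.

35 pts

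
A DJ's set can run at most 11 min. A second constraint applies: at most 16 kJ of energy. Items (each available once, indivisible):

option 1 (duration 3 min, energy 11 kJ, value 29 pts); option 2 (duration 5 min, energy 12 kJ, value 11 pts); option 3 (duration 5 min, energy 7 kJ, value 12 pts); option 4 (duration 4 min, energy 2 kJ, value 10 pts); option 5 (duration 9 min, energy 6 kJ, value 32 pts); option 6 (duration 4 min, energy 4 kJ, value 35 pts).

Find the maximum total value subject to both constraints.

64 pts

Feasible sets respecting both limits:
- option 1+option 6: duration 7, energy 15, value 64
- option 3+option 6: duration 9, energy 11, value 47
- option 2+option 6: duration 9, energy 16, value 46
Best: 64 pts.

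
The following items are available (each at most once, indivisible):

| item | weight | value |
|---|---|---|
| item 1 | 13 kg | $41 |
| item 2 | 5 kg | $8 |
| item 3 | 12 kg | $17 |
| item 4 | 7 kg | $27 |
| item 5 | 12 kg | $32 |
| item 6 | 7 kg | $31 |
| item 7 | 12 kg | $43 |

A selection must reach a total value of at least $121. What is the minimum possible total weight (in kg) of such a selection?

Subsets with value ≥ 121, sorted by total weight:
- item 1+item 2+item 6+item 7: weight 37, value 123
- item 4+item 5+item 6+item 7: weight 38, value 133
Minimum weight: 37 kg.

37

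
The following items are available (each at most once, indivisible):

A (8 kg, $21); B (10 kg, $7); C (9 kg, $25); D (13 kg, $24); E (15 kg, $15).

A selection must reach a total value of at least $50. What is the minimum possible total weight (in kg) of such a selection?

Subsets with value ≥ 50, sorted by total weight:
- A+B+C: weight 27, value 53
- A+C+D: weight 30, value 70
- A+B+D: weight 31, value 52
- A+C+E: weight 32, value 61
Minimum weight: 27 kg.

27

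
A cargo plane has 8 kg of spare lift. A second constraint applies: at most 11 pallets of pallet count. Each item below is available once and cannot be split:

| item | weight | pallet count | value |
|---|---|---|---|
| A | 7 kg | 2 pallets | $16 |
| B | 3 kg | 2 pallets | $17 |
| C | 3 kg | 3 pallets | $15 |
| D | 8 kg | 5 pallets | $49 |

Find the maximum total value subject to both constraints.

$49

Feasible sets respecting both limits:
- D: weight 8, pallet count 5, value 49
- B+C: weight 6, pallet count 5, value 32
- B: weight 3, pallet count 2, value 17
Best: $49.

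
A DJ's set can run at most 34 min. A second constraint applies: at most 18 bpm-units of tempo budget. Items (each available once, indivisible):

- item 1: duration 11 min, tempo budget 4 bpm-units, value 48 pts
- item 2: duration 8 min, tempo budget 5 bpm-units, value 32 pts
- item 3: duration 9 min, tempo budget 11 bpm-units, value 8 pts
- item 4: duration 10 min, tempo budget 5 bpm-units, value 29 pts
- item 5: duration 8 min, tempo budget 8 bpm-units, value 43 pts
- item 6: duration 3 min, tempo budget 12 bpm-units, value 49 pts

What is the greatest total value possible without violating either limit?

Feasible sets respecting both limits:
- item 1+item 2+item 5: duration 27, tempo budget 17, value 123
- item 1+item 4+item 5: duration 29, tempo budget 17, value 120
- item 1+item 2+item 4: duration 29, tempo budget 14, value 109
- item 2+item 4+item 5: duration 26, tempo budget 18, value 104
Best: 123 pts.

123 pts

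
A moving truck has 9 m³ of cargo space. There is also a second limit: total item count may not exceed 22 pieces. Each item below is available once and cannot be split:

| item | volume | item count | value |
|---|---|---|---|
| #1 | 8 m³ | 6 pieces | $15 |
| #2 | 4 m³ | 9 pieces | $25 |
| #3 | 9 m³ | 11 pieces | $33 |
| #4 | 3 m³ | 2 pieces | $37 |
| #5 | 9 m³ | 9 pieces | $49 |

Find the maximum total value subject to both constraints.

$62

Feasible sets respecting both limits:
- #2+#4: volume 7, item count 11, value 62
- #5: volume 9, item count 9, value 49
- #4: volume 3, item count 2, value 37
- #3: volume 9, item count 11, value 33
Best: $62.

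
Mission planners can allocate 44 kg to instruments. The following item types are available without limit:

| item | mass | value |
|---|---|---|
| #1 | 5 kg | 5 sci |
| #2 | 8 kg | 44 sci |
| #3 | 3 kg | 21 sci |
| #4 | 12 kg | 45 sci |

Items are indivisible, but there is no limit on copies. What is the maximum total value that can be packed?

296 sci

Best value-per-unit is #3 at 21/3; filling with it alone gives 14×21 = 294.
Optimal mix: 1×#2 + 12×#3 → mass 44, value 296.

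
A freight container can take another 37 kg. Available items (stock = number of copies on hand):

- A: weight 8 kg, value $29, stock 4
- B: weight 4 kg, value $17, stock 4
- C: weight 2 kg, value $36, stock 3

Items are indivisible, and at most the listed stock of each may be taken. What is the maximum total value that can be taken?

Top feasible selections:
- 2×A + 3×B + 3×C: weight 34, value 217
- 3×A + 1×B + 3×C: weight 34, value 212
- 1×A + 4×B + 3×C: weight 30, value 205
Best: $217.

$217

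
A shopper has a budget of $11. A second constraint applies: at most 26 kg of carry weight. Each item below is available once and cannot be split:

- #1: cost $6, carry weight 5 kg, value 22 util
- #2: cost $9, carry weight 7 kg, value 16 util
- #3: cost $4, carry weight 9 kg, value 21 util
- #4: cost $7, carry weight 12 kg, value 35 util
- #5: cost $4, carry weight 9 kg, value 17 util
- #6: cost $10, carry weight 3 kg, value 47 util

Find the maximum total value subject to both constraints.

56 util

Feasible sets respecting both limits:
- #3+#4: cost 11, carry weight 21, value 56
- #4+#5: cost 11, carry weight 21, value 52
- #6: cost 10, carry weight 3, value 47
- #1+#3: cost 10, carry weight 14, value 43
Best: 56 util.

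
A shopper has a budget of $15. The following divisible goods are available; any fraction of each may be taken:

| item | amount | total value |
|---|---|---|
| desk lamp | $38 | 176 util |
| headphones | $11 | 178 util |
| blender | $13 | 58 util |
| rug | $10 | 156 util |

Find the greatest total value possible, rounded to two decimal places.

240.40

Take in order of value per unit:
- headphones (178/11 per unit): all 11 → value 178, running total 178.00
- rug (156/10 per unit): 4 of 10 → value 4×156/10 = 62.4000, running total 240.40
Total 240.40.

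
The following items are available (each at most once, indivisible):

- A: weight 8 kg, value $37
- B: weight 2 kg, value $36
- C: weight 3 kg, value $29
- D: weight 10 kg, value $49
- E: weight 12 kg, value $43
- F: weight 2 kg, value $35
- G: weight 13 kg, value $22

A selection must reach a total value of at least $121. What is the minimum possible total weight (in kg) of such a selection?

Subsets with value ≥ 121, sorted by total weight:
- A+B+C+F: weight 15, value 137
- B+C+D+F: weight 17, value 149
- B+C+E+F: weight 19, value 143
- A+B+D: weight 20, value 122
Minimum weight: 15 kg.

15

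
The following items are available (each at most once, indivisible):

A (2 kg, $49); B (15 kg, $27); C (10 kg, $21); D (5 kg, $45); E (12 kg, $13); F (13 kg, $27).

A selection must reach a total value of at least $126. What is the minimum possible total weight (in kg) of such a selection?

Subsets with value ≥ 126, sorted by total weight:
- A+C+D+E: weight 29, value 128
- A+C+D+F: weight 30, value 142
- A+B+C+D: weight 32, value 142
Minimum weight: 29 kg.

29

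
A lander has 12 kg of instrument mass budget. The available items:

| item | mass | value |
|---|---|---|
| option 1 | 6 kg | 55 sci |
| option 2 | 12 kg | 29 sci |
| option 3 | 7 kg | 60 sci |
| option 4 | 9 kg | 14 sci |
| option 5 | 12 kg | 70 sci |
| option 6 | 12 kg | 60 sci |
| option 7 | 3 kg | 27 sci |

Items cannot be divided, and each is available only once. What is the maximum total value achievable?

Check high-value combinations within 12 kg:
- option 3+option 7: mass 7+3=10, value 60+27=87
- option 1+option 7: mass 6+3=9, value 55+27=82
- option 5: mass 12, value 70
- option 3: mass 7, value 60
Best: 87 sci.

87 sci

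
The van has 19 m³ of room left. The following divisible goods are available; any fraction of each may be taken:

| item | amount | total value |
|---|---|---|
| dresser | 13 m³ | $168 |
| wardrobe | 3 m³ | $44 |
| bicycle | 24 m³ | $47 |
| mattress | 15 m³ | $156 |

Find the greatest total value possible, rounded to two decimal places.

243.20

Take in order of value per unit:
- wardrobe (44/3 per unit): all 3 → value 44, running total 44.00
- dresser (168/13 per unit): all 13 → value 168, running total 212.00
- mattress (156/15 per unit): 3 of 15 → value 3×156/15 = 31.2000, running total 243.20
Total 243.20.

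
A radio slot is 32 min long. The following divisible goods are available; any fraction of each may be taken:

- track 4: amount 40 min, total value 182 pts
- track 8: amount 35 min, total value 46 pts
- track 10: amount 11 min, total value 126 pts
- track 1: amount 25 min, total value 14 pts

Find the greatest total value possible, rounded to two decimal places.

Take in order of value per unit:
- track 10 (126/11 per unit): all 11 → value 126, running total 126.00
- track 4 (182/40 per unit): 21 of 40 → value 21×182/40 = 95.5500, running total 221.55
Total 221.55.

221.55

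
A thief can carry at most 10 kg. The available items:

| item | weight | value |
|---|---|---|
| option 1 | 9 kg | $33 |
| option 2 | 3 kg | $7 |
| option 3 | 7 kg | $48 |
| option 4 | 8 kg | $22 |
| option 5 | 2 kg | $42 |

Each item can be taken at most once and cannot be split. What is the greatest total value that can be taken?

Check high-value combinations within 10 kg:
- option 3+option 5: weight 7+2=9, value 48+42=90
- option 4+option 5: weight 8+2=10, value 22+42=64
- option 2+option 3: weight 3+7=10, value 7+48=55
- option 2+option 5: weight 3+2=5, value 7+42=49
Best: $90.

$90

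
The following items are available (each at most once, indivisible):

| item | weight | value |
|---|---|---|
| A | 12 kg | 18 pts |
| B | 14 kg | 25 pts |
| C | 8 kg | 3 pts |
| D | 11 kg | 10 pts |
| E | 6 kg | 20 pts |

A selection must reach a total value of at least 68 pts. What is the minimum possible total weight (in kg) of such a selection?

43

Subsets with value ≥ 68, sorted by total weight:
- A+B+D+E: weight 43, value 73
- A+B+C+D+E: weight 51, value 76
Minimum weight: 43 kg.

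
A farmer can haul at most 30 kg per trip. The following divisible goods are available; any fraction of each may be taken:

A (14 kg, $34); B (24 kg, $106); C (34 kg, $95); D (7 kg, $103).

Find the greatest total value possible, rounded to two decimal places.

Take in order of value per unit:
- D (103/7 per unit): all 7 → value 103, running total 103.00
- B (106/24 per unit): 23 of 24 → value 23×106/24 = 101.5833, running total 204.58
Total 204.58.

204.58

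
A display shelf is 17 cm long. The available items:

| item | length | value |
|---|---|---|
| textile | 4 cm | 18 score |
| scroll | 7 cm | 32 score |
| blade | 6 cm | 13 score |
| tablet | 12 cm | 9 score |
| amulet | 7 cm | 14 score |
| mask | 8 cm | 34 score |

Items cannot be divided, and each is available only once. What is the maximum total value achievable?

66 score

Check high-value combinations within 17 cm:
- scroll+mask: length 7+8=15, value 32+34=66
- textile+scroll+blade: length 4+7+6=17, value 18+32+13=63
- textile+mask: length 4+8=12, value 18+34=52
- textile+scroll: length 4+7=11, value 18+32=50
- amulet+mask: length 7+8=15, value 14+34=48
Best: 66 score.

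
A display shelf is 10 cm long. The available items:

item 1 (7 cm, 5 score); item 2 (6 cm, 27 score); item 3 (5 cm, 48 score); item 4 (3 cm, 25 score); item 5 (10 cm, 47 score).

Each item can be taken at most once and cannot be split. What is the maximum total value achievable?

73 score

Check high-value combinations within 10 cm:
- item 3+item 4: length 5+3=8, value 48+25=73
- item 2+item 4: length 6+3=9, value 27+25=52
- item 3: length 5, value 48
Best: 73 score.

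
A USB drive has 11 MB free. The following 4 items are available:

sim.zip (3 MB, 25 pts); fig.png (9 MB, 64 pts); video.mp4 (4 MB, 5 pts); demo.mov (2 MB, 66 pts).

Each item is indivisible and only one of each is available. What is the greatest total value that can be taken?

Check high-value combinations within 11 MB:
- fig.png+demo.mov: size 9+2=11, value 64+66=130
- sim.zip+video.mp4+demo.mov: size 3+4+2=9, value 25+5+66=96
- sim.zip+demo.mov: size 3+2=5, value 25+66=91
Best: 130 pts.

130 pts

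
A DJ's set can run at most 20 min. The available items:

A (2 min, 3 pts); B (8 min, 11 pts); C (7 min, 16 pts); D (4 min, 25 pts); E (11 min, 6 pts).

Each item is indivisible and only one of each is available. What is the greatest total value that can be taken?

52 pts

Check high-value combinations within 20 min:
- B+C+D: duration 8+7+4=19, value 11+16+25=52
- A+C+D: duration 2+7+4=13, value 3+16+25=44
- C+D: duration 7+4=11, value 16+25=41
- A+B+D: duration 2+8+4=14, value 3+11+25=39
- B+D: duration 8+4=12, value 11+25=36
Best: 52 pts.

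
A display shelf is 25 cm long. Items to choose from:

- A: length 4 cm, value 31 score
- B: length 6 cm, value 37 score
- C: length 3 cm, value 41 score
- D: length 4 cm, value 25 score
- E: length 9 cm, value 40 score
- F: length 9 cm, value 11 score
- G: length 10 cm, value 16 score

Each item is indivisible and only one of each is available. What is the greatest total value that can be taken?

149 score

Check high-value combinations within 25 cm:
- A+B+C+E: length 4+6+3+9=22, value 31+37+41+40=149
- B+C+D+E: length 6+3+4+9=22, value 37+41+25+40=143
- A+C+D+E: length 4+3+4+9=20, value 31+41+25+40=137
- A+B+C+D: length 4+6+3+4=17, value 31+37+41+25=134
Best: 149 score.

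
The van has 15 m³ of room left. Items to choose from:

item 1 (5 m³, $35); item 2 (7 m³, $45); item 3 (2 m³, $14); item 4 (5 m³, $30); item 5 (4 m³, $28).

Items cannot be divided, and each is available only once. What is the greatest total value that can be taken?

$94

Check high-value combinations within 15 m³:
- item 1+item 2+item 3: volume 5+7+2=14, value 35+45+14=94
- item 1+item 4+item 5: volume 5+5+4=14, value 35+30+28=93
- item 2+item 3+item 4: volume 7+2+5=14, value 45+14+30=89
Best: $94.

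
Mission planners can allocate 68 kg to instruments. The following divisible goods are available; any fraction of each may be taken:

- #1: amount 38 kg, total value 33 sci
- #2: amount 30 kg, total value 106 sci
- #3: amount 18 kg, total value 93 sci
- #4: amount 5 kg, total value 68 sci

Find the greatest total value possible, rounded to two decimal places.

Take in order of value per unit:
- #4 (68/5 per unit): all 5 → value 68, running total 68.00
- #3 (93/18 per unit): all 18 → value 93, running total 161.00
- #2 (106/30 per unit): all 30 → value 106, running total 267.00
- #1 (33/38 per unit): 15 of 38 → value 15×33/38 = 13.0263, running total 280.03
Total 280.03.

280.03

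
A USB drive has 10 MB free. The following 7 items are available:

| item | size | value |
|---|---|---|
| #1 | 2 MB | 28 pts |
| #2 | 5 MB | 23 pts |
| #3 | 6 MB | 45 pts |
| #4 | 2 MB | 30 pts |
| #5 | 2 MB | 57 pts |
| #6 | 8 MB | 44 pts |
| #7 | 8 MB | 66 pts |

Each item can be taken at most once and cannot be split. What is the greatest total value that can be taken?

132 pts

Check high-value combinations within 10 MB:
- #3+#4+#5: size 6+2+2=10, value 45+30+57=132
- #1+#3+#5: size 2+6+2=10, value 28+45+57=130
- #5+#7: size 2+8=10, value 57+66=123
Best: 132 pts.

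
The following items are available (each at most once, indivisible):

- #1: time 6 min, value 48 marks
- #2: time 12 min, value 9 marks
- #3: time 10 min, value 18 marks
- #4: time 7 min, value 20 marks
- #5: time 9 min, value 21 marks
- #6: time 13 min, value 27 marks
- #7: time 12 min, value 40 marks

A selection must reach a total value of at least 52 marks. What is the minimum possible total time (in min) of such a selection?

Subsets with value ≥ 52, sorted by total time:
- #1+#4: time 13, value 68
- #1+#5: time 15, value 69
Minimum time: 13 min.

13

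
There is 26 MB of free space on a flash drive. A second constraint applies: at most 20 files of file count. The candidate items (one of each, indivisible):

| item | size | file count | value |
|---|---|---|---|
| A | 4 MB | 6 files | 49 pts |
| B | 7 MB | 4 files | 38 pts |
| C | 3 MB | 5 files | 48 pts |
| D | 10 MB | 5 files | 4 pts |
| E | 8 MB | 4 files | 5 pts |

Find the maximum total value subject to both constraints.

Feasible sets respecting both limits:
- A+B+C+E: size 22, file count 19, value 140
- A+B+C+D: size 24, file count 20, value 139
- A+B+C: size 14, file count 15, value 135
Best: 140 pts.

140 pts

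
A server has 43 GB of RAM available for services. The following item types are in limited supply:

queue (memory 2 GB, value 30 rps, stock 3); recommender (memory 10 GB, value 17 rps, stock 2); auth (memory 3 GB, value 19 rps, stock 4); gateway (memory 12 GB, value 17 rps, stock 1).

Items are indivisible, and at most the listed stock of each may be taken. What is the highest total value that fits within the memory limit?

Best selections within memory 43 and stock limits:
- 3×queue + 2×recommender + 4×auth: memory 38, value 200
- 3×queue + 1×recommender + 4×auth + 1×gateway: memory 40, value 200
Best: 200 rps.

200 rps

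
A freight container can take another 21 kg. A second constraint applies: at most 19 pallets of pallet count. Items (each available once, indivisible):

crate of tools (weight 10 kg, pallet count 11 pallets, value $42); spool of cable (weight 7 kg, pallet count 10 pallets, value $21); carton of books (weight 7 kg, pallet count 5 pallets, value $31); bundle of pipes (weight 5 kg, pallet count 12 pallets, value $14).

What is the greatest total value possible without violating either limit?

Feasible sets respecting both limits:
- crate of tools+carton of books: weight 17, pallet count 16, value 73
- spool of cable+carton of books: weight 14, pallet count 15, value 52
- carton of books+bundle of pipes: weight 12, pallet count 17, value 45
Best: $73.

$73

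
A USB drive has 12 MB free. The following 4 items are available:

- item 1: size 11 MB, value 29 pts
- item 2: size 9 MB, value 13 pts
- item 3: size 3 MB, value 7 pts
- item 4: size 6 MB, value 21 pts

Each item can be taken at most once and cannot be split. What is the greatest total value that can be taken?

Check high-value combinations within 12 MB:
- item 1: size 11, value 29
- item 3+item 4: size 3+6=9, value 7+21=28
- item 4: size 6, value 21
- item 2+item 3: size 9+3=12, value 13+7=20
Best: 29 pts.

29 pts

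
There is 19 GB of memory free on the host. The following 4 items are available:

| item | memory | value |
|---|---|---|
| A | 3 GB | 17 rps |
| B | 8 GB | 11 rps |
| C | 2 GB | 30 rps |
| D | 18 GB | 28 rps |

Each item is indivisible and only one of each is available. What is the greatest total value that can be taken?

This is a 0/1 knapsack; check combinations near the capacity.
- A+B+C: memory 3+8+2=13, value 17+11+30=58
- A+C: memory 3+2=5, value 17+30=47
- B+C: memory 8+2=10, value 11+30=41
- C: memory 2, value 30
Best: 58 rps.

58 rps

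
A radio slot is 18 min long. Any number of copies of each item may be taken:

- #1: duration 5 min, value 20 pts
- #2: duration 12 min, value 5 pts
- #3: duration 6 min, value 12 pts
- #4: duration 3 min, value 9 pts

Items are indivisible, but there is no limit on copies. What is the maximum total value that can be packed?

69 pts

Best value-per-unit is #1 at 20/5; filling with it alone gives 3×20 = 60.
Optimal mix: 3×#1 + 1×#4 → duration 18, value 69.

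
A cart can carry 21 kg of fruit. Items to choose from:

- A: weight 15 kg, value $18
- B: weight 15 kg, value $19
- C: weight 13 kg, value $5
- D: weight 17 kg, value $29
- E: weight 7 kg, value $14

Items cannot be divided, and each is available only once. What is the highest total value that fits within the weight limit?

$29

Check high-value combinations within 21 kg:
- D: weight 17, value 29
- B: weight 15, value 19
- C+E: weight 13+7=20, value 5+14=19
- A: weight 15, value 18
Best: $29.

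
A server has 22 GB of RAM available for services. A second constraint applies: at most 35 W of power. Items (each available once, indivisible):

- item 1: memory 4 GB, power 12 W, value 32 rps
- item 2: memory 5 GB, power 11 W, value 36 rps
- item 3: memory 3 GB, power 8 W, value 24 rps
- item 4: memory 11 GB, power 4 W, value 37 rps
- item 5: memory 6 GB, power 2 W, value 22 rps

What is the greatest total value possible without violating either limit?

Feasible sets respecting both limits:
- item 1+item 2+item 3+item 5: memory 18, power 33, value 114
- item 1+item 2+item 4: memory 20, power 27, value 105
- item 2+item 3+item 4: memory 19, power 23, value 97
- item 2+item 4+item 5: memory 22, power 17, value 95
Best: 114 rps.

114 rps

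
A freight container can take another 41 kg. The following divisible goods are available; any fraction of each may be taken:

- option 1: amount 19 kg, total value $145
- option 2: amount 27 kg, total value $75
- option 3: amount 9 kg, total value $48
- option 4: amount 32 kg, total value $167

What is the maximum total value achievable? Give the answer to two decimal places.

Take in order of value per unit:
- option 1 (145/19 per unit): all 19 → value 145, running total 145.00
- option 3 (48/9 per unit): all 9 → value 48, running total 193.00
- option 4 (167/32 per unit): 13 of 32 → value 13×167/32 = 67.8438, running total 260.84
Total 260.84.

260.84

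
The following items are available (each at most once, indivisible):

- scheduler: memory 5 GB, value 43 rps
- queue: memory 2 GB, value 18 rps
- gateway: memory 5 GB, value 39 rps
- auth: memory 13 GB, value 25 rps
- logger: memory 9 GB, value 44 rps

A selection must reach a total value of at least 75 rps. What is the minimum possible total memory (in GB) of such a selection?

Subsets with value ≥ 75, sorted by total memory:
- scheduler+gateway: memory 10, value 82
- scheduler+queue+gateway: memory 12, value 100
Minimum memory: 10 GB.

10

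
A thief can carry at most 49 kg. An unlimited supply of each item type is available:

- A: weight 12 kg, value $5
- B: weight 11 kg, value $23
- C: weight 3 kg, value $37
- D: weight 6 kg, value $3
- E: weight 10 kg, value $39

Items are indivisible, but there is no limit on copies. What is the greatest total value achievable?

$592

Best value-per-unit is C at 37/3, and filling with it alone uses weight 16×3=48. No mix of the others beats 16×37 = 592.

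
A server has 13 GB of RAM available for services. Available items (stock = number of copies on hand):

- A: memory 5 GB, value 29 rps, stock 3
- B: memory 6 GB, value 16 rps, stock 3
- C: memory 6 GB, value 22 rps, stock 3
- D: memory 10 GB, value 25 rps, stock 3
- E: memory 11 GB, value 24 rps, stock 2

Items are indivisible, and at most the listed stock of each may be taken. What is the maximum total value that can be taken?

Top feasible selections:
- 2×A: memory 10, value 58
- 1×A + 1×C: memory 11, value 51
- 1×A + 1×B: memory 11, value 45
- 2×C: memory 12, value 44
Best: 58 rps.

58 rps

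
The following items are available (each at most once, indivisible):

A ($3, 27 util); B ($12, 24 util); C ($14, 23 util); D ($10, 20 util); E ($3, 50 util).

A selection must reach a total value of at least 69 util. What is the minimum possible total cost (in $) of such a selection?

Subsets with value ≥ 69, sorted by total cost:
- A+E: cost 6, value 77
- D+E: cost 13, value 70
- B+E: cost 15, value 74
- A+D+E: cost 16, value 97
Minimum cost: 6 $.

6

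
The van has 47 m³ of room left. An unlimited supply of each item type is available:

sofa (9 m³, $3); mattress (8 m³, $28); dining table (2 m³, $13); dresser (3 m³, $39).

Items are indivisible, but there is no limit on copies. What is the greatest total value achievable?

$598

Best value-per-unit is dresser at 39/3; filling with it alone gives 15×39 = 585.
Optimal mix: 1×dining table + 15×dresser → volume 47, value 598.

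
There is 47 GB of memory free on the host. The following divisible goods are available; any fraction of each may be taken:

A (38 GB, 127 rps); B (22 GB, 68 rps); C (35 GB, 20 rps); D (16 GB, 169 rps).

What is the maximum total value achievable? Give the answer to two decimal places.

Take in order of value per unit:
- D (169/16 per unit): all 16 → value 169, running total 169.00
- A (127/38 per unit): 31 of 38 → value 31×127/38 = 103.6053, running total 272.61
Total 272.61.

272.61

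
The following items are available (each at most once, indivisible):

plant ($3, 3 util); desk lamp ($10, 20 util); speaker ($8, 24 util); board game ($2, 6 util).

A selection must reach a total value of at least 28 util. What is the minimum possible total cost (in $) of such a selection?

10

Subsets with value ≥ 28, sorted by total cost:
- speaker+board game: cost 10, value 30
- plant+speaker+board game: cost 13, value 33
- plant+desk lamp+board game: cost 15, value 29
Minimum cost: 10 $.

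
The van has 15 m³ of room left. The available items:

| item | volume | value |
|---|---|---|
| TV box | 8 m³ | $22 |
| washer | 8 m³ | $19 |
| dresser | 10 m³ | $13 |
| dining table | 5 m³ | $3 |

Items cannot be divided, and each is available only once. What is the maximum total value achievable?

$25

Check high-value combinations within 15 m³:
- TV box+dining table: volume 8+5=13, value 22+3=25
- TV box: volume 8, value 22
- washer+dining table: volume 8+5=13, value 19+3=22
- washer: volume 8, value 19
Best: $25.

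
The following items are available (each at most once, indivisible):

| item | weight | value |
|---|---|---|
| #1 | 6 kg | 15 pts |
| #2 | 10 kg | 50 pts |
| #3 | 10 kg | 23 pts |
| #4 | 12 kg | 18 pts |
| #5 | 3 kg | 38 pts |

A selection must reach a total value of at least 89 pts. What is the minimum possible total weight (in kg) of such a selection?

Subsets with value ≥ 89, sorted by total weight:
- #1+#2+#5: weight 19, value 103
- #2+#3+#5: weight 23, value 111
- #2+#4+#5: weight 25, value 106
Minimum weight: 19 kg.

19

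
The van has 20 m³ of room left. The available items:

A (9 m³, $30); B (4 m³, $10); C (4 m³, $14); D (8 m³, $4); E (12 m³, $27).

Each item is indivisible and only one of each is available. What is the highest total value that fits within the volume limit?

Check high-value combinations within 20 m³:
- A+B+C: volume 9+4+4=17, value 30+10+14=54
- B+C+E: volume 4+4+12=20, value 10+14+27=51
- A+C: volume 9+4=13, value 30+14=44
- C+E: volume 4+12=16, value 14+27=41
Best: $54.

$54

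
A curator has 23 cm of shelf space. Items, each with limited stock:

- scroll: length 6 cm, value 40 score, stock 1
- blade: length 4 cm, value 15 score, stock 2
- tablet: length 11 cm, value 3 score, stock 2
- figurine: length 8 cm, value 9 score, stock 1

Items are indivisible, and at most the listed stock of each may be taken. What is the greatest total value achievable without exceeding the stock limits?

Best selections within length 23 and stock limits:
- 1×scroll + 2×blade + 1×figurine: length 22, value 79
- 1×scroll + 2×blade: length 14, value 70
- 1×scroll + 1×blade + 1×figurine: length 18, value 64
Best: 79 score.

79 score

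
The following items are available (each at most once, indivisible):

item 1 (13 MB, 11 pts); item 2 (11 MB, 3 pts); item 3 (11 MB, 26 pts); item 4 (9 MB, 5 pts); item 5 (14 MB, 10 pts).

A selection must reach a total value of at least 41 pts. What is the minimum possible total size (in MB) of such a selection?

Subsets with value ≥ 41, sorted by total size:
- item 1+item 3+item 4: size 33, value 42
- item 3+item 4+item 5: size 34, value 41
Minimum size: 33 MB.

33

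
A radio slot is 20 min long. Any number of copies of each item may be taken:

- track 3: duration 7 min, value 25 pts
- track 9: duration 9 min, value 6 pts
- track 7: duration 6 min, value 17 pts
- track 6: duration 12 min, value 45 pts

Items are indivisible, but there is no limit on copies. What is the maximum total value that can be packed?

Best value-per-unit is track 6 at 45/12; filling with it alone gives 1×45 = 45.
Optimal mix: 1×track 3 + 1×track 6 → duration 19, value 70.

70 pts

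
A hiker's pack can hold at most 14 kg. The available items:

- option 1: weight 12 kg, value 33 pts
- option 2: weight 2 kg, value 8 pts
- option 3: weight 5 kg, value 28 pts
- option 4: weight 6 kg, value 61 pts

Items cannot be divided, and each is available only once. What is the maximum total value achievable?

This is a 0/1 knapsack; check combinations near the capacity.
- option 2+option 3+option 4: weight 2+5+6=13, value 8+28+61=97
- option 3+option 4: weight 5+6=11, value 28+61=89
- option 2+option 4: weight 2+6=8, value 8+61=69
Best: 97 pts.

97 pts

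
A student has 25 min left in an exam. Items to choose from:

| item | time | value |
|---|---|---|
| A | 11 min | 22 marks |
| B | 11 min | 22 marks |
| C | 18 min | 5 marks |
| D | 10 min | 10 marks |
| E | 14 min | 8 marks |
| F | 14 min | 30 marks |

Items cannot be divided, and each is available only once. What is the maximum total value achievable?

52 marks

Check high-value combinations within 25 min:
- A+F: time 11+14=25, value 22+30=52
- B+F: time 11+14=25, value 22+30=52
- A+B: time 11+11=22, value 22+22=44
Best: 52 marks.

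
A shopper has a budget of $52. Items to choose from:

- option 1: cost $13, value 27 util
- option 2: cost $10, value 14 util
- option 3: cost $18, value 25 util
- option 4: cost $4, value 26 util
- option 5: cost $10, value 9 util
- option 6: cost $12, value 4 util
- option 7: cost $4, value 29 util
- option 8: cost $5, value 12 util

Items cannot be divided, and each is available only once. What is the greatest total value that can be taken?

121 util

This is a 0/1 knapsack; check combinations near the capacity.
- option 1+option 2+option 3+option 4+option 7: cost 13+10+18+4+4=49, value 27+14+25+26+29=121
- option 1+option 3+option 4+option 7+option 8: cost 13+18+4+4+5=44, value 27+25+26+29+12=119
- option 1+option 2+option 4+option 5+option 7+option 8: cost 13+10+4+10+4+5=46, value 27+14+26+9+29+12=117
- option 1+option 3+option 4+option 5+option 7: cost 13+18+4+10+4=49, value 27+25+26+9+29=116
Best: 121 util.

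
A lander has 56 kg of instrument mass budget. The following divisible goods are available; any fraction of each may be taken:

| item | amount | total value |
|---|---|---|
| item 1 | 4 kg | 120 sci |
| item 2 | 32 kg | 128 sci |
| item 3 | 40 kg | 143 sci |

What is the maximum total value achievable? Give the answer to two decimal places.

Take in order of value per unit:
- item 1 (120/4 per unit): all 4 → value 120, running total 120.00
- item 2 (128/32 per unit): all 32 → value 128, running total 248.00
- item 3 (143/40 per unit): 20 of 40 → value 20×143/40 = 71.5000, running total 319.50
Total 319.50.

319.50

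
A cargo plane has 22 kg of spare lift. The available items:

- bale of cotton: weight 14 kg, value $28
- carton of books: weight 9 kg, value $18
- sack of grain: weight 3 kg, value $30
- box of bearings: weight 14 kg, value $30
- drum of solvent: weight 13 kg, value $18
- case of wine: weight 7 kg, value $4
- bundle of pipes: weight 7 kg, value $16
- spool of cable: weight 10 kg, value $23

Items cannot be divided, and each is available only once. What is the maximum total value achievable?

$71

Check high-value combinations within 22 kg:
- carton of books+sack of grain+spool of cable: weight 9+3+10=22, value 18+30+23=71
- sack of grain+bundle of pipes+spool of cable: weight 3+7+10=20, value 30+16+23=69
- carton of books+sack of grain+bundle of pipes: weight 9+3+7=19, value 18+30+16=64
- sack of grain+box of bearings: weight 3+14=17, value 30+30=60
Best: $71.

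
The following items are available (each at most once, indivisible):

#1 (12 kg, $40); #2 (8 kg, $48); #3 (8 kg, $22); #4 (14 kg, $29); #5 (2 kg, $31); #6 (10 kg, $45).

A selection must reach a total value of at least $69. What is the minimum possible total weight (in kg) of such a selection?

Subsets with value ≥ 69, sorted by total weight:
- #2+#5: weight 10, value 79
- #5+#6: weight 12, value 76
- #1+#5: weight 14, value 71
Minimum weight: 10 kg.

10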